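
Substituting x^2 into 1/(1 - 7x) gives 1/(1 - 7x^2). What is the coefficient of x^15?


Since 1/(1 - 7x^2) only has even powers of x,
the coefficient of x^15 (odd) is 0.

0


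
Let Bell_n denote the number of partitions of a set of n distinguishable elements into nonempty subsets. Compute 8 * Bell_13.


Bell_13 can be computed from the Bell triangle or from Dobinski's identity Bell_n = (1/e) * sum_{k>=0} k^n / k!.
Computing Bell_13 = 27644437.
Then 8 * 27644437 = 221155496.

221155496


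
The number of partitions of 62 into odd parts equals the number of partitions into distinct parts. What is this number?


Computing partitions of 62 into odd parts (1, 3, 5, ...):
Using the generating function prod_{k>=0} 1/(1-x^(2k+1)),
the count is 13394

13394


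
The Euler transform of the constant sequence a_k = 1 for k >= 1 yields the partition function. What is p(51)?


The Euler transform converts the sequence a_k = 1 into the number of integer partitions.
Using the recurrence or dynamic programming:
p(51) = 239943

239943


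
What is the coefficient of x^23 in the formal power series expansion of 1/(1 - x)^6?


The negative binomial / multiset identity is
1/(1 - x)^r = sum_{k>=0} C(k + r - 1, r - 1) x^k.
Here r = 6 and k = 23, so the coefficient is
C(23 + 5, 5) = C(28, 5)
= 98280

98280


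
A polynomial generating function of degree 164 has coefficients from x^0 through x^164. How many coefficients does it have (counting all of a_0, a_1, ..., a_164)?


A polynomial of degree 164 takes the form a_0 + a_1 x + ... + a_164 x^164.
The number of coefficients is 164 + 1 = 165.

165


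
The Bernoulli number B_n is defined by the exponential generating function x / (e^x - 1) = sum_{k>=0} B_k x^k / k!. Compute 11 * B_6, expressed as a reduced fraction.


Bernoulli numbers can also be computed recursively via B_0 = 1 and sum_{j=0}^{m} C(m+1, j) B_j = 0 for m >= 1. Odd-index Bernoulli numbers vanish for k >= 3.
Computing B_6 = 1/42, so 11 * B_6 = 11 * 1/42 = 11/42.

11/42


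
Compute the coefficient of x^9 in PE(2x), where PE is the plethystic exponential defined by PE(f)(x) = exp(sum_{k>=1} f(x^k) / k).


With f(x) = 2x, the exponent is sum_{k>=1} 2 x^k / k = 2 * (-ln(1 - x)). Exponentiating:
PE(2x) = exp(-2 ln(1 - x)) = 1/(1 - x)^2.
By the negative binomial expansion, [x^n] 1/(1 - x)^2 = C(n + 1, 1).
For n = 9: C(10, 1) = 10.

10


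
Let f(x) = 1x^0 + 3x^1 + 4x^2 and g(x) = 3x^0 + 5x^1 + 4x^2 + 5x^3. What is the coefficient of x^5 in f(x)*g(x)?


Cauchy product at x^5:
4*5
= 20

20


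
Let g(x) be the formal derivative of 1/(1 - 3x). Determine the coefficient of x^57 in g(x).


Differentiate termwise: d/dx sum_{k>=0} 3^k x^k = sum_{k>=1} k 3^k x^(k-1) = sum_{j>=0} (j+1) 3^(j+1) x^j.
Equivalently, d/dx [1/(1 - 3x)] = 3/(1 - 3x)^2.
For j = 57: 58 * 3^58 = 58 * 4710128697246244834921603689 = 273187464440282200425453013962.

273187464440282200425453013962


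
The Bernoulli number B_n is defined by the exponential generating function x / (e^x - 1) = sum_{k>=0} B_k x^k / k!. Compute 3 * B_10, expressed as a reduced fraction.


Bernoulli numbers can also be computed recursively via B_0 = 1 and sum_{j=0}^{m} C(m+1, j) B_j = 0 for m >= 1. Odd-index Bernoulli numbers vanish for k >= 3.
Computing B_10 = 5/66, so 3 * B_10 = 3 * 5/66 = 5/22.

5/22


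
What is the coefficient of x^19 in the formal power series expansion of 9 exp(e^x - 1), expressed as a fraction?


exp(e^x - 1) is the exponential generating function for the Bell numbers Bell_k: exp(e^x - 1) = sum_{k>=0} Bell_k x^k / k!.
So the coefficient of x^19 in 9 exp(e^x - 1) is 9 Bell_19 / 19!.
Computing: Bell_19 = 5832742205057 and 19! = 121645100408832000, giving
9 * 5832742205057/121645100408832000 = 5832742205057/13516122267648000.

5832742205057/13516122267648000


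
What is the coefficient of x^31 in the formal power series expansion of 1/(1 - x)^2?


The negative binomial / multiset identity is
1/(1 - x)^r = sum_{k>=0} C(k + r - 1, r - 1) x^k.
Here r = 2 and k = 31, so the coefficient is
C(31 + 1, 1) = C(32, 1)
= 32

32


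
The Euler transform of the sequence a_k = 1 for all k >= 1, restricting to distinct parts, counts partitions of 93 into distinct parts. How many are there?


Partitions of 93 into distinct parts can be computed via generating function.
Product (1+x)(1+x^2)(1+x^3)...
The coefficient of x^93 = 245920

245920


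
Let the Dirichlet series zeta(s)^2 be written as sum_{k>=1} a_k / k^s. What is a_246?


The Dirichlet convolution of the constant function 1 with itself gives (1 * 1)(k) = sum_{d | k} 1 = d(k), the number of positive divisors of k.
Since zeta(s) = sum_{k>=1} 1/k^s, we have zeta(s)^2 = sum_{k>=1} d(k)/k^s, so a_k = d(k).
For k = 246: the divisors are 1, 2, 3, 6, 41, 82, 123, 246.
Count = 8.

8


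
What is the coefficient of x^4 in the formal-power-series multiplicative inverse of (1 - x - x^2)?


Let the inverse be f(x) = sum_{k>=0} a_k x^k. From f(x) * (1 - x - x^2) = 1 and matching coefficients:
 x^0: a_0 = 1.
 x^1: a_1 - a_0 = 0, so a_1 = 1.
 x^k (k >= 2): a_k - a_{k-1} - a_{k-2} = 0, i.e. a_k = a_{k-1} + a_{k-2}.
This is the Fibonacci-type recurrence shifted so that a_0 = a_1 = 1.
Iterating: a_0=1, a_1=1, a_2=2, a_3=3, a_4=5
a_4 = 5.

5


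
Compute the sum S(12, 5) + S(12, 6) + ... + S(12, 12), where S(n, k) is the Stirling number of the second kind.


By definition, S(n, k) counts partitions of an n-set into exactly k nonempty blocks.
Computing row n = 12 for k = 5..12:
S(12, k): 1379400, 1323652, 627396, 159027, 22275, 1705, 66, 1
Sum = 3513522.

3513522


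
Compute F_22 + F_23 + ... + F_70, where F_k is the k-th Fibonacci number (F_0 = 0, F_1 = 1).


Use the identity sum_{k=0}^{N} F_k = F_{N+2} - 1 (which follows from F_{k+2} - F_{k+1} = F_k). Then
sum_{k=22}^{70} F_k = (F_{72} - 1) - (F_{23} - 1) = F_{72} - F_{23}.
Computing: F_{72} = 498454011879264, F_{23} = 28657, so
Sum = 498454011879264 - 28657 = 498454011850607.

498454011850607


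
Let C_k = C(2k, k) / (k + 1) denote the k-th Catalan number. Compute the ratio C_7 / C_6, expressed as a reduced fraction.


Using C_k = (2k)! / (k! (k+1)!), the ratio C_{k+1}/C_k simplifies to
C_{k+1}/C_k = [(2k+2)! / ((k+1)! (k+2)!)] * [k! (k+1)! / (2k)!]
 = (2k+2)(2k+1) / ((k+1)(k+2)) = 2(2k+1) / (k+2).
For k = 6: 2(2*6 + 1) / (6 + 2) = 26/8 = 13/4.

13/4


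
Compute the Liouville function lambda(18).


The Liouville function is lambda(k) = (-1)^Omega(k), where Omega(k) counts the prime factors of k with multiplicity.
Factoring: 18 = 2 * 3 * 3, so Omega(18) = 3.
lambda(18) = (-1)^3 = -1.

-1


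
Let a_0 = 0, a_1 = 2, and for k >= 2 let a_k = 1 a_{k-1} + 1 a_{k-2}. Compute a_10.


Iterating the recurrence forward:
a_0 = 0
a_1 = 2
a_2 = 1*2 + 1*0 = 2
a_3 = 1*2 + 1*2 = 4
a_4 = 1*4 + 1*2 = 6
a_5 = 1*6 + 1*4 = 10
a_6 = 1*10 + 1*6 = 16
a_7 = 1*16 + 1*10 = 26
a_8 = 1*26 + 1*16 = 42
a_9 = 1*42 + 1*26 = 68
a_10 = 1*68 + 1*42 = 110
So a_10 = 110.

110


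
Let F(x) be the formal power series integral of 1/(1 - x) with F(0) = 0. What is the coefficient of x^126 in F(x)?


1/(1 - x) = sum_{k>=0} x^k. Integrating termwise and using F(0) = 0 gives
F(x) = sum_{k>=0} x^(k+1) / (k+1) = sum_{m>=1} x^m / m = -ln(1 - x).
So the coefficient of x^126 is 1/126 = 1/126.

1/126


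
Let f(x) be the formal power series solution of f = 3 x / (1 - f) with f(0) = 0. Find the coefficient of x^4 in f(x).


Apply Lagrange inversion: f = 3 x * phi(f) with phi(t) = 1/(1 - t), so
[x^n] f = 3^n * (1/n) [t^(n-1)] phi(t)^n = 3^n * (1/n) [t^(n-1)] (1 - t)^(-n) = 3^n * (1/n) C(2n - 2, n - 1) = 3^n * C_{n-1}.
For n = 4: C_3 = C(6, 3) / 4 = 20/4 = 5.
With the 3^4 = 81 factor, the coefficient is 81 * 5 = 405.

405


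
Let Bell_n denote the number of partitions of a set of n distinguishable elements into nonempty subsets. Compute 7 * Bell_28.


Bell_28 can be computed from the Bell triangle or from Dobinski's identity Bell_n = (1/e) * sum_{k>=0} k^n / k!.
Computing Bell_28 = 6160539404599934652455.
Then 7 * 6160539404599934652455 = 43123775832199542567185.

43123775832199542567185


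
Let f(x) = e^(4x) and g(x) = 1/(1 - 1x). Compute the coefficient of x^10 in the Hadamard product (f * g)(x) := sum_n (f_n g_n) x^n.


Expanding: f_k = 4^k/k! (from e^(4x)) and g_k = 1^k (from 1/(1 - 1x)). So the Hadamard coefficient (f * g)_k = 4^k 1^k / k! = (4)^k / k!.
For k = 10: 4^10/10! = 1048576/3628800 = 4096/14175.

4096/14175


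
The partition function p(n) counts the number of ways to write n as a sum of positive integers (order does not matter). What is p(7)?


Using the generating function prod_{k>=1} 1/(1-x^k), we compute p(7).
By dynamic programming over parts 1 through 7:
p(7) = 15

15


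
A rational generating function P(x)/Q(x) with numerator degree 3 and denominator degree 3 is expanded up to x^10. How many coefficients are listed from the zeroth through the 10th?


Expanding up to x^10 gives the coefficients for x^0, x^1, ..., x^10.
That is 10 + 1 = 11 coefficients in total.

11


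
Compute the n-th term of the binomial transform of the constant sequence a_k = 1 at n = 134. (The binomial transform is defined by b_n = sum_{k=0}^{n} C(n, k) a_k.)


With a_k = 1 for all k, b_n = sum_{k=0}^{n} C(n, k) = 2^n by the binomial theorem.
For n = 134: 2^134 = 21778071482940061661655974875633165533184.

21778071482940061661655974875633165533184


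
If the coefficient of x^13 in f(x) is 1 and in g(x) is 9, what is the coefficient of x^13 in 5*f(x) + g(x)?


Scalar multiplication scales coefficients: 5 * 1 = 5.
Then add the g coefficient: 5 + 9
= 14

14


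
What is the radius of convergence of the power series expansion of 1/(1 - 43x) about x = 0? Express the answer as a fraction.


Expanding 1/(1 - 43x) = sum_{k>=0} 43^k x^k, the series converges when |43x| < 1, i.e., |x| < 1/43.
So the radius of convergence is 1/43 = 1/43.

1/43


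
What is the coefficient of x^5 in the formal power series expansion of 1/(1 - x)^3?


The expansion 1/(1 - x)^r = sum_{k>=0} C(k + r - 1, r - 1) x^k follows from the multiset / negative-binomial theorem (or from repeated differentiation of the geometric series).
For r = 3 and k = 5:
C(7, 2) = 5040 / (2 * 120) = 21.

21


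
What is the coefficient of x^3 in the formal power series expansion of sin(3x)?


The Maclaurin series is sin(t) = sum_{k>=0} (-1)^k t^(2k+1) / (2k+1)!, so substituting t = 3x, only odd powers of x are nonzero, with coefficient of x^(2k+1) equal to (-1)^k 3^(2k+1) / (2k+1)!.
Write 3 = 2*1 + 1, giving the coefficient (-1)^1 * 3^3 / 3! = -27/6 = -9/2.

-9/2


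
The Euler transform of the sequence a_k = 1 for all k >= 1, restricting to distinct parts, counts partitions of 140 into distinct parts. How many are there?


Partitions of 140 into distinct parts can be computed via generating function.
Product (1+x)(1+x^2)(1+x^3)...
The coefficient of x^140 = 9617150

9617150


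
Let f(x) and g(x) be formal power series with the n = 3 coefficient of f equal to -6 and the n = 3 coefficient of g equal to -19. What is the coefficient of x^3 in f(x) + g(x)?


Addition of formal power series is termwise.
The coefficient of x^3 in f + g = -6 + -19
= -25

-25


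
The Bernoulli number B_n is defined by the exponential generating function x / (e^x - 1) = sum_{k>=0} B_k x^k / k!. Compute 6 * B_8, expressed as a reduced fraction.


Bernoulli numbers can also be computed recursively via B_0 = 1 and sum_{j=0}^{m} C(m+1, j) B_j = 0 for m >= 1. Odd-index Bernoulli numbers vanish for k >= 3.
Computing B_8 = -1/30, so 6 * B_8 = 6 * -1/30 = -1/5.

-1/5


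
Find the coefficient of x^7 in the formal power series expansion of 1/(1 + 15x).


Write 1/(1 + c x) = 1/(1 - (-c) x) and apply the geometric-series identity
1/(1 - y) = sum_{k>=0} y^k to get 1/(1 + c x) = sum_{k>=0} (-c)^k x^k.
So the coefficient of x^k is (-c)^k = (-1)^k * c^k.
Here c = 15 and k = 7:
(-15)^7 = -1 * 170859375 = -170859375

-170859375


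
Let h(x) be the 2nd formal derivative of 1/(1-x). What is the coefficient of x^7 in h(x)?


Differentiating 2 times: d^2/dx^2 [1/(1-x)] = 2!/(1-x)^3.
The expansion 1/(1-x)^3 = sum_{k>=0} C(k+2, 2) x^k, so the coefficient of x^n in 2!/(1-x)^3 is 2! * C(n+2, 2).
For n = 7: 2 * C(9, 2) = 2 * 36 = 72

72


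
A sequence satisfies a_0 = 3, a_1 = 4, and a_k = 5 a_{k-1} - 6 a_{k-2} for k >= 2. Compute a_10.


The characteristic equation is t^2 - 5 t + 6 = 0, with roots r_1 = 3 and r_2 = 2 (so c_1 = r_1 + r_2, c_2 = -r_1 r_2 as required).
One can use the closed form a_n = A r_1^n + B r_2^n, but direct iteration is more reliable:
a_0 = 3, a_1 = 4, a_2 = 2, a_3 = -14, a_4 = -82, a_5 = -326, a_6 = -1138, a_7 = -3734, a_8 = -11842, a_9 = -36806, a_10 = -112978.
So a_10 = -112978.

-112978


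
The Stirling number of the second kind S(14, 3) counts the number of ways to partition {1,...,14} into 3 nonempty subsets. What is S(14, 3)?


Using the explicit formula S(n,k) = (1/k!) sum_{j=0}^{k} (-1)^(k-j) C(k,j) j^n:
S(14, 3) = 788970
Equivalently, S(n,k) is n! times the coefficient of x^n in the EGF (e^x - 1)^k / k!.

788970


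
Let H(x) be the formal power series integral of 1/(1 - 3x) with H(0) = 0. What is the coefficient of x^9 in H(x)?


1/(1 - 3x) = sum_{k>=0} 3^k x^k. Integrating termwise with H(0) = 0:
H(x) = sum_{k>=0} 3^k x^(k+1) / (k+1) = sum_{m>=1} 3^(m-1) x^m / m.
For m = 9: 3^8/9 = 6561/9 = 729.

729


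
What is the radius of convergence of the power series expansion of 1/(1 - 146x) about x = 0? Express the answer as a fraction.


Expanding 1/(1 - 146x) = sum_{k>=0} 146^k x^k, the series converges when |146x| < 1, i.e., |x| < 1/146.
So the radius of convergence is 1/146 = 1/146.

1/146


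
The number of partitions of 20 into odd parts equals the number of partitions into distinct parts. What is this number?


Computing partitions of 20 into odd parts (1, 3, 5, ...):
Using the generating function prod_{k>=0} 1/(1-x^(2k+1)),
the count is 64

64


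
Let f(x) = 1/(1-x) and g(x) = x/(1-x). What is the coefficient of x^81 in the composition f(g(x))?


First simplify the composition: f(g(x)) = 1/(1 - x/(1-x)) = (1-x)/((1-x) - x) = (1-x)/(1-2x).
Now extract the coefficient. Write (1-x)/(1-2x) = 1/(1-2x) - x/(1-2x).
The coefficient of x^n in 1/(1-2x) is 2^n, and in x/(1-2x) is 2^(n-1) (for n >= 1).
So the coefficient of x^81 is 2^81 - 2^80 = 2417851639229258349412352 - 1208925819614629174706176 = 1208925819614629174706176.

1208925819614629174706176


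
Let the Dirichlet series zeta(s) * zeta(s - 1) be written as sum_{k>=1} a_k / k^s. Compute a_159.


Convolution gives a_k = sum_{d | k} d * 1 = sum_{d | k} d = sigma(k), the sum of positive divisors of k.
For k = 159, the divisors are 1, 3, 53, 159, so
sigma(159) = 1 + 3 + 53 + 159 = 216.

216


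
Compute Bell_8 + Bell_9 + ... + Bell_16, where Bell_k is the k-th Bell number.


Recall Bell_k counts set partitions of a k-set (with Bell_0 = 1 by convention).
Bell_8 through Bell_16: 4140, 21147, 115975, 678570, 4213597, 27644437, 190899322, 1382958545, 10480142147
Sum = 4140 + 21147 + 115975 + 678570 + 4213597 + 27644437 + 190899322 + 1382958545 + 10480142147 = 12086677880.

12086677880


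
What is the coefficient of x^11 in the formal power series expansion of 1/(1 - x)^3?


The expansion 1/(1 - x)^r = sum_{k>=0} C(k + r - 1, r - 1) x^k follows from the multiset / negative-binomial theorem (or from repeated differentiation of the geometric series).
For r = 3 and k = 11:
C(13, 2) = 6227020800 / (2 * 39916800) = 78.

78


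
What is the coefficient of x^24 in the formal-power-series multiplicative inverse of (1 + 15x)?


The inverse is 1/(1 + 15x). Apply the geometric identity 1/(1 - y) = sum_{k>=0} y^k with y = -15x:
1/(1 + 15x) = sum_{k>=0} (-15)^k x^k.
So the coefficient of x^24 is (-15)^24 = 16834112196028232574462890625.

16834112196028232574462890625


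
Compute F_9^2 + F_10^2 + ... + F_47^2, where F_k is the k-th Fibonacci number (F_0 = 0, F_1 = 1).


There is a standard identity sum_{k=0}^{N} F_k^2 = F_N * F_{N+1} (proved inductively from the telescoping relation F_k^2 = F_k F_{k+1} - F_{k-1} F_k). Then
sum_{k=9}^{47} F_k^2 = F_47 F_48 - F_8 F_9.
Computing: F_47 = 2971215073, F_48 = 4807526976, F_8 = 21, F_9 = 34.
Sum = 2971215073 * 4807526976 - 21 * 34 = 14284196614945308534.

14284196614945308534


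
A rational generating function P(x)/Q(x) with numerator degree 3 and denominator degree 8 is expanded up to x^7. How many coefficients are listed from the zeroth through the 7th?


Expanding up to x^7 gives the coefficients for x^0, x^1, ..., x^7.
That is 7 + 1 = 8 coefficients in total.

8


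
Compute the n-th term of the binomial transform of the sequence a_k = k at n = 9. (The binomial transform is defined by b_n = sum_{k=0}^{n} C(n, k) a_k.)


With a_k = k, b_n = sum_{k=0}^{n} C(n, k) k. Using k * C(n, k) = n * C(n-1, k-1) gives b_n = n * sum_{k>=1} C(n-1, k-1) = n * 2^(n-1).
For n = 9: 9 * 2^8 = 9 * 256 = 2304.

2304


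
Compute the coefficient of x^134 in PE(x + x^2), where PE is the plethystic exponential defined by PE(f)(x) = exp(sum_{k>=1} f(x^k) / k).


With f(x) = x + x^2, the exponent is sum_{k>=1} (x^k + x^(2k)) / k = -ln(1 - x) - ln(1 - x^2). Exponentiating:
PE(x + x^2) = 1 / ((1 - x)(1 - x^2)).
This is the generating function for partitions of n into parts of size 1 or 2. The number of 2's can be any j in 0..67, and the rest are 1's, so
[x^134] = floor(134/2) + 1 = 68.

68


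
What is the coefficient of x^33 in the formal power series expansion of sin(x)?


The Maclaurin series is sin(t) = sum_{k>=0} (-1)^k t^(2k+1) / (2k+1)!, so substituting t = x, only odd powers of x are nonzero, with coefficient of x^(2k+1) equal to (-1)^k / (2k+1)!.
Write 33 = 2*16 + 1, giving the coefficient (-1)^16 / 33! = 1/8683317618811886495518194401280000000 = 1/8683317618811886495518194401280000000.

1/8683317618811886495518194401280000000


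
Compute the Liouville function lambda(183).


The Liouville function is lambda(k) = (-1)^Omega(k), where Omega(k) counts the prime factors of k with multiplicity.
Factoring: 183 = 3 * 61, so Omega(183) = 2.
lambda(183) = (-1)^2 = 1.

1


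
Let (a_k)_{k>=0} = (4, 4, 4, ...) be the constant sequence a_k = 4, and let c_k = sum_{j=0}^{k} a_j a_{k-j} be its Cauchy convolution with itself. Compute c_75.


Since a_j = 4 for all j >= 0, the convolution sum becomes
c_k = sum_{j=0}^{k} 4 * 4 = 16 * (k + 1).
Equivalently, the generating function of (a_k) is 4/(1 - x) and its square is 16/(1 - x)^2 = sum_{k>=0} 16(k + 1) x^k.
For k = 75: 16 * 76 = 1216.

1216


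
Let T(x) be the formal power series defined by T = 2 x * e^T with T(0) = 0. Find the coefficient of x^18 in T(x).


Apply the Lagrange inversion formula: if T = 2 x * phi(T) with phi(t) = e^t, then
[x^n] T = 2^n * (1/n) [t^(n-1)] phi(t)^n = 2^n * (1/n) [t^(n-1)] e^(n t) = 2^n * (1/n) * n^(n-1) / (n-1)! = 2^n * n^(n-1) / n!.
When c = 1 this is the Cayley count of rooted labeled trees on n vertices, divided by n!.
For n = 18: 2^18 * 18^17 / 18! = 262144 * 2185911559738696531968/6402373705728000 = 1332669751402954752/14889875.

1332669751402954752/14889875


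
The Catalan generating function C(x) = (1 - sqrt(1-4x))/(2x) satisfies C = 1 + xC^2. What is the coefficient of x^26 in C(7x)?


Substituting x -> 7x scales the n-th coefficient by 7^n, so [x^26] C(7x) = 7^26 * C_26.
C_26 = C(2*26, 26)/(27) = 495918532948104/27 = 18367353072152.
So 7^26 * 18367353072152 = 9387480337647754305649 * 18367353072152 = 172423165819460974311085845758186648.

172423165819460974311085845758186648


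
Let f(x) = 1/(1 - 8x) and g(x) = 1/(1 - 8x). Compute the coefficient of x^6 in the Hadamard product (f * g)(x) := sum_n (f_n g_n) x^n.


f has coefficients f_k = 8^k and g has coefficients g_k = 8^k, so the Hadamard product has coefficient (f*g)_k = 8^k * 8^k = 64^k.
For k = 6: 64^6 = 68719476736.

68719476736


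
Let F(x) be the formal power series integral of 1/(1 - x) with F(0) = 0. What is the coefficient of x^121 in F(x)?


1/(1 - x) = sum_{k>=0} x^k. Integrating termwise and using F(0) = 0 gives
F(x) = sum_{k>=0} x^(k+1) / (k+1) = sum_{m>=1} x^m / m = -ln(1 - x).
So the coefficient of x^121 is 1/121 = 1/121.

1/121


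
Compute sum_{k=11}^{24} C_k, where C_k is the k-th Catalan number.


C_11 through C_24: 58786, 208012, 742900, 2674440, 9694845, 35357670, 129644790, 477638700, 1767263190, 6564120420, 24466267020, 91482563640, 343059613650, 1289904147324
Sum = 58786 + 208012 + 742900 + 2674440 + 9694845 + 35357670 + 129644790 + 477638700 + 1767263190 + 6564120420 + 24466267020 + 91482563640 + 343059613650 + 1289904147324
= 1757899995387

1757899995387


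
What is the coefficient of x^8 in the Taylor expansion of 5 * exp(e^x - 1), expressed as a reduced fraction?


exp(e^x - 1) = sum_{k>=0} Bell_k x^k / k!, where Bell_k is the k-th Bell number.
So the coefficient of x^8 is 5 * Bell_8 / 8!.
Computing: Bell_8 = 4140 and 8! = 40320, giving
5 * 4140/40320 = 115/224.

115/224


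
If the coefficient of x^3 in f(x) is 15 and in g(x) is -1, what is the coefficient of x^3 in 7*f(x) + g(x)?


Scalar multiplication scales coefficients: 7 * 15 = 105.
Then add the g coefficient: 105 + -1
= 104

104


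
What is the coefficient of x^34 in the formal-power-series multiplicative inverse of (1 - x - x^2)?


Let the inverse be f(x) = sum_{k>=0} a_k x^k. From f(x) * (1 - x - x^2) = 1 and matching coefficients:
 x^0: a_0 = 1.
 x^1: a_1 - a_0 = 0, so a_1 = 1.
 x^k (k >= 2): a_k - a_{k-1} - a_{k-2} = 0, i.e. a_k = a_{k-1} + a_{k-2}.
This is the Fibonacci-type recurrence shifted so that a_0 = a_1 = 1.
Iterating: a_0=1, a_1=1, a_2=2, a_3=3, a_4=5, a_5=8, a_6=13, a_7=21, a_8=34, a_9=55, ...
a_34 = 9227465.

9227465


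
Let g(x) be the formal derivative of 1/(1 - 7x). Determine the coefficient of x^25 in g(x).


Differentiate termwise: d/dx sum_{k>=0} 7^k x^k = sum_{k>=1} k 7^k x^(k-1) = sum_{j>=0} (j+1) 7^(j+1) x^j.
Equivalently, d/dx [1/(1 - 7x)] = 7/(1 - 7x)^2.
For j = 25: 26 * 7^26 = 26 * 9387480337647754305649 = 244074488778841611946874.

244074488778841611946874


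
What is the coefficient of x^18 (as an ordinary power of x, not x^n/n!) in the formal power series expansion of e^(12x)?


The exponential series is e^y = sum_{k>=0} y^k / k!. Substituting y = 12x gives
e^(12x) = sum_{k>=0} 12^k x^k / k!.
So the coefficient of x^n is a^n/n! with a = 12, n = 18:
12^18 / 18! = 26623333280885243904/6402373705728000 = 61917364224/14889875

61917364224/14889875


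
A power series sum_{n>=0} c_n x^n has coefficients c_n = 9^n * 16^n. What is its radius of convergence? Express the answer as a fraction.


By the root test (Cauchy-Hadamard), the radius is R = 1 / limsup_n |c_n|^(1/n).
Here |c_n|^(1/n) = (9^n * 16^n)^(1/n) = 9 * 16 = 144 for all n.
So R = 1/144 = 1/144.

1/144


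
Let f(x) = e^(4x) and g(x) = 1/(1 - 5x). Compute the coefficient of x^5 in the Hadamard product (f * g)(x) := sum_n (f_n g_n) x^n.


Expanding: f_k = 4^k/k! (from e^(4x)) and g_k = 5^k (from 1/(1 - 5x)). So the Hadamard coefficient (f * g)_k = 4^k 5^k / k! = (20)^k / k!.
For k = 5: 20^5/5! = 3200000/120 = 80000/3.

80000/3


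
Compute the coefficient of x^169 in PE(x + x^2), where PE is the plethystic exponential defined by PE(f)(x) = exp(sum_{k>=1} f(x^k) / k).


With f(x) = x + x^2, the exponent is sum_{k>=1} (x^k + x^(2k)) / k = -ln(1 - x) - ln(1 - x^2). Exponentiating:
PE(x + x^2) = 1 / ((1 - x)(1 - x^2)).
This is the generating function for partitions of n into parts of size 1 or 2. The number of 2's can be any j in 0..84, and the rest are 1's, so
[x^169] = floor(169/2) + 1 = 85.

85


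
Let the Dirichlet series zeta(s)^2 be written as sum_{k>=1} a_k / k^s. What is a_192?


The Dirichlet convolution of the constant function 1 with itself gives (1 * 1)(k) = sum_{d | k} 1 = d(k), the number of positive divisors of k.
Since zeta(s) = sum_{k>=1} 1/k^s, we have zeta(s)^2 = sum_{k>=1} d(k)/k^s, so a_k = d(k).
For k = 192: the divisors are 1, 2, 3, 4, 6, 8, 12, 16, 24, 32, 48, 64, 96, 192.
Count = 14.

14


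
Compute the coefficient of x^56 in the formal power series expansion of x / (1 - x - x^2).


Let f(x) = sum_{k>=0} a_k x^k. Multiplying f(x) * (1 - x - x^2) = x and matching coefficients gives a_0 = 0, a_1 = 1, and a_k = a_{k-1} + a_{k-2} for k >= 2. These are the Fibonacci numbers F_k.
Iterating from F_0 = 0, F_1 = 1:
F_0=0, F_1=1, F_2=1, F_3=2, F_4=3, F_5=5, F_6=8, F_7=13, F_8=21, F_9=34, ...
F_56 = 225851433717.

225851433717


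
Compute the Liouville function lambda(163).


The Liouville function is lambda(k) = (-1)^Omega(k), where Omega(k) counts the prime factors of k with multiplicity.
Factoring: 163 = 163, so Omega(163) = 1.
lambda(163) = (-1)^1 = -1.

-1


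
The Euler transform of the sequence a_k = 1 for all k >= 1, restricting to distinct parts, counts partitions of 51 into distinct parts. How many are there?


Partitions of 51 into distinct parts can be computed via generating function.
Product (1+x)(1+x^2)(1+x^3)...
The coefficient of x^51 = 4097

4097


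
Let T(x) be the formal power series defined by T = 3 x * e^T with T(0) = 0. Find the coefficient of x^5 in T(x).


Apply the Lagrange inversion formula: if T = 3 x * phi(T) with phi(t) = e^t, then
[x^n] T = 3^n * (1/n) [t^(n-1)] phi(t)^n = 3^n * (1/n) [t^(n-1)] e^(n t) = 3^n * (1/n) * n^(n-1) / (n-1)! = 3^n * n^(n-1) / n!.
When c = 1 this is the Cayley count of rooted labeled trees on n vertices, divided by n!.
For n = 5: 3^5 * 5^4 / 5! = 243 * 625/120 = 10125/8.

10125/8


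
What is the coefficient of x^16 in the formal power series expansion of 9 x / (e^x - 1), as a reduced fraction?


The exponential generating function for Bernoulli numbers is
x / (e^x - 1) = sum_{k>=0} B_k x^k / k!.
So the coefficient of x^16 in 9 x / (e^x - 1) is 9 B_16 / 16!.
Computing: B_16 = -3617/510, 16! = 20922789888000, giving
9 * -3617/510 / 20922789888000 = -3617/1185624760320000.

-3617/1185624760320000


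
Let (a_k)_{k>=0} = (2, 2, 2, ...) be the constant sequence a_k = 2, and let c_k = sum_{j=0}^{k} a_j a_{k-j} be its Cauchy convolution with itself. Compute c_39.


Since a_j = 2 for all j >= 0, the convolution sum becomes
c_k = sum_{j=0}^{k} 2 * 2 = 4 * (k + 1).
Equivalently, the generating function of (a_k) is 2/(1 - x) and its square is 4/(1 - x)^2 = sum_{k>=0} 4(k + 1) x^k.
For k = 39: 4 * 40 = 160.

160


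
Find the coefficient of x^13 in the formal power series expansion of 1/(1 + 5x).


Write 1/(1 + c x) = 1/(1 - (-c) x) and apply the geometric-series identity
1/(1 - y) = sum_{k>=0} y^k to get 1/(1 + c x) = sum_{k>=0} (-c)^k x^k.
So the coefficient of x^k is (-c)^k = (-1)^k * c^k.
Here c = 5 and k = 13:
(-5)^13 = -1 * 1220703125 = -1220703125

-1220703125


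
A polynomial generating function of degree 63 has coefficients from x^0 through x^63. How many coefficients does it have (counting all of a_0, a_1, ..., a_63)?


A polynomial of degree 63 takes the form a_0 + a_1 x + ... + a_63 x^63.
The number of coefficients is 63 + 1 = 64.

64


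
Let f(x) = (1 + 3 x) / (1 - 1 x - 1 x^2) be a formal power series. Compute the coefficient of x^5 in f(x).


Write f(x) = sum_{k>=0} a_k x^k. Multiplying both sides by 1 - 1 x - 1 x^2 gives
(1 - 1 x - 1 x^2) sum_{k>=0} a_k x^k = 1 + 3 x.
Matching coefficients:
 x^0: a_0 = 1
 x^1: a_1 - 1 a_0 = 3  =>  a_1 = 1*1 + 3 = 4
 x^k (k >= 2): a_k = 1 a_{k-1} + 1 a_{k-2}.
Iterating: a_2 = 5, a_3 = 9, a_4 = 14, a_5 = 23.
So the coefficient of x^5 is 23.

23


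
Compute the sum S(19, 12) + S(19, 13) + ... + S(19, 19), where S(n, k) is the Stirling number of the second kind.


By definition, S(n, k) counts partitions of an n-set into exactly k nonempty blocks.
Computing row n = 19 for k = 12..19:
S(19, k): 23466951300, 2892439160, 243577530, 13916778, 527136, 12597, 171, 1
Sum = 26617424673.

26617424673


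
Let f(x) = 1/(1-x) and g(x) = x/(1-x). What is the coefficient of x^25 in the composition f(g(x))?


First simplify the composition: f(g(x)) = 1/(1 - x/(1-x)) = (1-x)/((1-x) - x) = (1-x)/(1-2x).
Now extract the coefficient. Write (1-x)/(1-2x) = 1/(1-2x) - x/(1-2x).
The coefficient of x^n in 1/(1-2x) is 2^n, and in x/(1-2x) is 2^(n-1) (for n >= 1).
So the coefficient of x^25 is 2^25 - 2^24 = 33554432 - 16777216 = 16777216.

16777216


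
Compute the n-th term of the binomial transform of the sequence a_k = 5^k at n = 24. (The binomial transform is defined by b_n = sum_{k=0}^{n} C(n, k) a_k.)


With a_k = 5^k, b_n = sum_{k=0}^{n} C(n, k) 5^k = (1 + 5)^n by the binomial theorem.
For n = 24: (1 + 5)^24 = 6^24 = 4738381338321616896.

4738381338321616896


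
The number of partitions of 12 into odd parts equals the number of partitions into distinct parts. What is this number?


Computing partitions of 12 into odd parts (1, 3, 5, ...):
Using the generating function prod_{k>=0} 1/(1-x^(2k+1)),
the count is 15

15


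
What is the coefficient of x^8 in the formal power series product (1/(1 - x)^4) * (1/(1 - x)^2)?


Combine the factors: (1/(1 - x)^4) * (1/(1 - x)^2) = 1/(1 - x)^6.
Then use 1/(1 - x)^r = sum_{k>=0} C(k + r - 1, r - 1) x^k with r = 6 and k = 8:
C(13, 5) = 1287.

1287


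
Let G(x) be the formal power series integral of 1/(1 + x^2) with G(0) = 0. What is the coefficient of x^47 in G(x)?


1/(1 + x^2) = sum_{j>=0} (-1)^j x^(2j). Integrating termwise with G(0) = 0:
G(x) = sum_{j>=0} (-1)^j x^(2j+1) / (2j+1) = arctan(x).
Only odd powers are nonzero. For x^47 write 47 = 2*23 + 1, giving
(-1)^23 / 47 = -1/47 = -1/47.

-1/47


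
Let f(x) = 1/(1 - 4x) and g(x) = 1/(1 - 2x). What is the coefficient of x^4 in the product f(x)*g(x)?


The coefficient of x^n in f*g is the Cauchy product: sum_{k=0}^{n} a^k * b^(n-k).
With a=4, b=2, n=4:
sum_{k=0}^{4} 4^k * 2^(4-k)
= 496

496


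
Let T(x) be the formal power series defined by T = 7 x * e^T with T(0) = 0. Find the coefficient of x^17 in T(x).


Apply the Lagrange inversion formula: if T = 7 x * phi(T) with phi(t) = e^t, then
[x^n] T = 7^n * (1/n) [t^(n-1)] phi(t)^n = 7^n * (1/n) [t^(n-1)] e^(n t) = 7^n * (1/n) * n^(n-1) / (n-1)! = 7^n * n^(n-1) / n!.
When c = 1 this is the Cayley count of rooted labeled trees on n vertices, divided by n!.
For n = 17: 7^17 * 17^16 / 17! = 232630513987207 * 48661191875666868481/355687428096000 = 13589529504521590732100867929799/426995712000.

13589529504521590732100867929799/426995712000


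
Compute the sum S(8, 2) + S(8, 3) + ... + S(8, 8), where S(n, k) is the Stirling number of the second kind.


By definition, S(n, k) counts partitions of an n-set into exactly k nonempty blocks.
Computing row n = 8 for k = 2..8:
S(8, k): 127, 966, 1701, 1050, 266, 28, 1
Sum = 4139.

4139


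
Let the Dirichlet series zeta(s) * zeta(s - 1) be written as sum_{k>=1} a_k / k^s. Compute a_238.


Convolution gives a_k = sum_{d | k} d * 1 = sum_{d | k} d = sigma(k), the sum of positive divisors of k.
For k = 238, the divisors are 1, 2, 7, 14, 17, 34, 119, 238, so
sigma(238) = 1 + 2 + 7 + 14 + 17 + 34 + 119 + 238 = 432.

432


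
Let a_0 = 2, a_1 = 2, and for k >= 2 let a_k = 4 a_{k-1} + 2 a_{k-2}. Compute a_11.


Iterating the recurrence forward:
a_0 = 2
a_1 = 2
a_2 = 4*2 + 2*2 = 12
a_3 = 4*12 + 2*2 = 52
a_4 = 4*52 + 2*12 = 232
a_5 = 4*232 + 2*52 = 1032
a_6 = 4*1032 + 2*232 = 4592
a_7 = 4*4592 + 2*1032 = 20432
a_8 = 4*20432 + 2*4592 = 90912
a_9 = 4*90912 + 2*20432 = 404512
a_10 = 4*404512 + 2*90912 = 1799872
a_11 = 4*1799872 + 2*404512 = 8008512
So a_11 = 8008512.

8008512


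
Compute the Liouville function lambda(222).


The Liouville function is lambda(k) = (-1)^Omega(k), where Omega(k) counts the prime factors of k with multiplicity.
Factoring: 222 = 2 * 3 * 37, so Omega(222) = 3.
lambda(222) = (-1)^3 = -1.

-1


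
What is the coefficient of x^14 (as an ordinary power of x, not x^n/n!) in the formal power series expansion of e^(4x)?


The exponential series is e^y = sum_{k>=0} y^k / k!. Substituting y = 4x gives
e^(4x) = sum_{k>=0} 4^k x^k / k!.
So the coefficient of x^n is a^n/n! with a = 4, n = 14:
4^14 / 14! = 268435456/87178291200 = 131072/42567525

131072/42567525


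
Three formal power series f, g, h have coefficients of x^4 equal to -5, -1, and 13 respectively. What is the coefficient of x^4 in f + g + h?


Series addition is componentwise:
-5 + -1 + 13
= 7

7


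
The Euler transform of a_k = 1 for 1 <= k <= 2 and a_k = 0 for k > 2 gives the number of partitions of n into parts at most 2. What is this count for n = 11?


Partitions of 11 into parts at most 2:
Using generating function (1-x)^(-1)(1-x^2)^(-1),
the coefficient of x^11 = 6

6


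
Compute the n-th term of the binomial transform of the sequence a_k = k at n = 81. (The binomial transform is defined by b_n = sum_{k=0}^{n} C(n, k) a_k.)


With a_k = k, b_n = sum_{k=0}^{n} C(n, k) k. Using k * C(n, k) = n * C(n-1, k-1) gives b_n = n * sum_{k>=1} C(n-1, k-1) = n * 2^(n-1).
For n = 81: 81 * 2^80 = 81 * 1208925819614629174706176 = 97922991388784963151200256.

97922991388784963151200256


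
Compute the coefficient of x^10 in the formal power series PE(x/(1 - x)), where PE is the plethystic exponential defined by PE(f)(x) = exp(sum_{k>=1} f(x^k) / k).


For f(x) = x/(1 - x) we have
sum_{k>=1} f(x^k) / k = sum_{k>=1} (1/k) * x^k / (1 - x^k) = sum_{k, m >= 1} x^(k m) / k,
which after exponentiating simplifies to
PE(x/(1 - x)) = prod_{k>=1} 1 / (1 - x^k).
This is the generating function for the partition function p(n), so the coefficient of x^10 is p(10).
Computing p(10) by dynamic programming over parts 1, 2, ..., 10: p(10) = 42.

42


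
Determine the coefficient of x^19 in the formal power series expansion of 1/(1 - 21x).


The geometric series identity gives 1/(1 - c x) = sum_{k>=0} c^k x^k, so the coefficient of x^k is c^k.
Here c = 21 and k = 19.
Computing: 21^19 = 13248496640331026125580781

13248496640331026125580781


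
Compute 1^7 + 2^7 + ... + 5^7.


This power sum has a closed form given by Faulhaber's formula
sum_{k=1}^{m} k^p = (1 / (p + 1)) * sum_{j=0}^{p} C(p + 1, j) B_j m^(p + 1 - j),
but for small m direct computation is fastest:
1 + 128 + 2187 + 16384 + 78125 = 96825.

96825


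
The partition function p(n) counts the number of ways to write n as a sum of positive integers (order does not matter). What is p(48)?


Using the generating function prod_{k>=1} 1/(1-x^k), we compute p(48).
By dynamic programming over parts 1 through 48:
p(48) = 147273

147273


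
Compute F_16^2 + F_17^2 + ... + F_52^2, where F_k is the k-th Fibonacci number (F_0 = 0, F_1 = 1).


There is a standard identity sum_{k=0}^{N} F_k^2 = F_N * F_{N+1} (proved inductively from the telescoping relation F_k^2 = F_k F_{k+1} - F_{k-1} F_k). Then
sum_{k=16}^{52} F_k^2 = F_52 F_53 - F_15 F_16.
Computing: F_52 = 32951280099, F_53 = 53316291173, F_15 = 610, F_16 = 987.
Sum = 32951280099 * 53316291173 - 610 * 987 = 1756840044281363664057.

1756840044281363664057


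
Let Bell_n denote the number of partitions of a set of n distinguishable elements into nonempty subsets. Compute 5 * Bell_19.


Bell_19 can be computed from the Bell triangle or from Dobinski's identity Bell_n = (1/e) * sum_{k>=0} k^n / k!.
Computing Bell_19 = 5832742205057.
Then 5 * 5832742205057 = 29163711025285.

29163711025285


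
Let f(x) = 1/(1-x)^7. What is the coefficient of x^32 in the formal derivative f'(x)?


Differentiate: d/dx [ 1/(1-x)^r ] = r / (1-x)^(r+1).
Here r = 7, so f'(x) = 7 / (1-x)^8.
The expansion of 1/(1-x)^(r+1) has coefficient of x^n equal to C(n+r, r).
So the coefficient of x^32 in f'(x) is
7 * C(39, 7) = 7 * 15380937 = 107666559

107666559


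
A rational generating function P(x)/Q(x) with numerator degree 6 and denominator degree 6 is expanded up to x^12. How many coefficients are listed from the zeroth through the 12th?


Expanding up to x^12 gives the coefficients for x^0, x^1, ..., x^12.
That is 12 + 1 = 13 coefficients in total.

13


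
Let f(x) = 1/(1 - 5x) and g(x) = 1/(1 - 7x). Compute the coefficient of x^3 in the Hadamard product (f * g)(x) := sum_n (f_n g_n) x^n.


f has coefficients f_k = 5^k and g has coefficients g_k = 7^k, so the Hadamard product has coefficient (f*g)_k = 5^k * 7^k = 35^k.
For k = 3: 35^3 = 42875.

42875


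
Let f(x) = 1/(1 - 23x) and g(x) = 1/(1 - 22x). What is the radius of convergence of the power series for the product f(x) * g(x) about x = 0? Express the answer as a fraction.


The radius of 1/(1 - 23x) is 1/23 (nearest singularity at x = 1/23), and the radius of 1/(1 - 22x) is 1/22.
The product f(x)*g(x) = 1/((1 - 23x)(1 - 22x)) has singularities at both 1/23 and 1/22, so its radius of convergence is the distance to the nearest one:
min(1/23, 1/22) = 1/23.

1/23


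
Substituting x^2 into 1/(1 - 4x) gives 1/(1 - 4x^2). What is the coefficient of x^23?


Since 1/(1 - 4x^2) only has even powers of x,
the coefficient of x^23 (odd) is 0.

0


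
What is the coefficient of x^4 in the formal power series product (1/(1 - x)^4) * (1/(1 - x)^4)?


Combine the factors: (1/(1 - x)^4) * (1/(1 - x)^4) = 1/(1 - x)^8.
Then use 1/(1 - x)^r = sum_{k>=0} C(k + r - 1, r - 1) x^k with r = 8 and k = 4:
C(11, 7) = 330.

330


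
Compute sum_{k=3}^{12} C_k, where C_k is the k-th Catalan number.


C_3 through C_12: 5, 14, 42, 132, 429, 1430, 4862, 16796, 58786, 208012
Sum = 5 + 14 + 42 + 132 + 429 + 1430 + 4862 + 16796 + 58786 + 208012
= 290508

290508


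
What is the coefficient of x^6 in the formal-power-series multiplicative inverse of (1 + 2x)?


The inverse is 1/(1 + 2x). Apply the geometric identity 1/(1 - y) = sum_{k>=0} y^k with y = -2x:
1/(1 + 2x) = sum_{k>=0} (-2)^k x^k.
So the coefficient of x^6 is (-2)^6 = 64.

64


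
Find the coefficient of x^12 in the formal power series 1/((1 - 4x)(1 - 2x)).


By partial fractions or Cauchy convolution:
The coefficient equals sum_{k=0}^{12} 4^k * 2^(12-k).
= 33550336

33550336


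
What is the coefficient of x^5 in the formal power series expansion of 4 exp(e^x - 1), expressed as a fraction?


exp(e^x - 1) is the exponential generating function for the Bell numbers Bell_k: exp(e^x - 1) = sum_{k>=0} Bell_k x^k / k!.
So the coefficient of x^5 in 4 exp(e^x - 1) is 4 Bell_5 / 5!.
Computing: Bell_5 = 52 and 5! = 120, giving
4 * 52/120 = 26/15.

26/15


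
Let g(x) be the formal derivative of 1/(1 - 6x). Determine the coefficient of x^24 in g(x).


Differentiate termwise: d/dx sum_{k>=0} 6^k x^k = sum_{k>=1} k 6^k x^(k-1) = sum_{j>=0} (j+1) 6^(j+1) x^j.
Equivalently, d/dx [1/(1 - 6x)] = 6/(1 - 6x)^2.
For j = 24: 25 * 6^25 = 25 * 28430288029929701376 = 710757200748242534400.

710757200748242534400


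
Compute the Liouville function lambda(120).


The Liouville function is lambda(k) = (-1)^Omega(k), where Omega(k) counts the prime factors of k with multiplicity.
Factoring: 120 = 2 * 2 * 2 * 3 * 5, so Omega(120) = 5.
lambda(120) = (-1)^5 = -1.

-1


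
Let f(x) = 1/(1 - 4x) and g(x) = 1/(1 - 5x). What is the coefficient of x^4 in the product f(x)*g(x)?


The coefficient of x^n in f*g is the Cauchy product: sum_{k=0}^{n} a^k * b^(n-k).
With a=4, b=5, n=4:
sum_{k=0}^{4} 4^k * 5^(4-k)
= 2101

2101


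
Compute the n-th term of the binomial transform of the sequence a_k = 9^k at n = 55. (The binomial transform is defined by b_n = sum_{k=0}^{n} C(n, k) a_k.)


With a_k = 9^k, b_n = sum_{k=0}^{n} C(n, k) 9^k = (1 + 9)^n by the binomial theorem.
For n = 55: (1 + 9)^55 = 10^55 = 10000000000000000000000000000000000000000000000000000000.

10000000000000000000000000000000000000000000000000000000


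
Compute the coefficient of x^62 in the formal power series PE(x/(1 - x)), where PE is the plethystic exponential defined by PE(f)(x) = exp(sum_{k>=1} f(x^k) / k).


For f(x) = x/(1 - x) we have
sum_{k>=1} f(x^k) / k = sum_{k>=1} (1/k) * x^k / (1 - x^k) = sum_{k, m >= 1} x^(k m) / k,
which after exponentiating simplifies to
PE(x/(1 - x)) = prod_{k>=1} 1 / (1 - x^k).
This is the generating function for the partition function p(n), so the coefficient of x^62 is p(62).
Computing p(62) by dynamic programming over parts 1, 2, ..., 62: p(62) = 1300156.

1300156
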